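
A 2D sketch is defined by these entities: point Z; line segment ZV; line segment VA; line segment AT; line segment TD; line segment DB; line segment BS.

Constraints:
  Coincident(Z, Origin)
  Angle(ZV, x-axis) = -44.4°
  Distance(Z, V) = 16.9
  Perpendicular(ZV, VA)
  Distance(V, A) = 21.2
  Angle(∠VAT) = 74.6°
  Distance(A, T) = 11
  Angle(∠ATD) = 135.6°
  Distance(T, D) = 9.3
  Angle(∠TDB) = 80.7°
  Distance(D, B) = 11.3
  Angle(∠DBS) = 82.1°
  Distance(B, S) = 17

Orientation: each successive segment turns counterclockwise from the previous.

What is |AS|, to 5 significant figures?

1.8146

Z is at the origin; ZV runs at -44.4° with length 16.9, so V = (12.075, -11.824). The perpendicularity gives VA at right angles to ZV, so VA runs at 45.600°; with |VA| = 21.2, A = (26.907, 3.3225). ∠VAT = 74.6° gives AT at 151.00° from the x-axis; with |AT| = 11.0, T = (17.287, 8.6554). ∠ATD = 135.6° gives TD at -164.60° from the x-axis; with |TD| = 9.3, D = (8.3205, 6.1857). ∠TDB = 80.7° gives DB at -65.300° from the x-axis; with |DB| = 11.3, B = (13.042, -4.0804). ∠DBS = 82.1° gives BS at 32.600° from the x-axis; with |BS| = 17.0, S = (27.364, 5.0787). Then |AS| = |S − A| = 1.8146.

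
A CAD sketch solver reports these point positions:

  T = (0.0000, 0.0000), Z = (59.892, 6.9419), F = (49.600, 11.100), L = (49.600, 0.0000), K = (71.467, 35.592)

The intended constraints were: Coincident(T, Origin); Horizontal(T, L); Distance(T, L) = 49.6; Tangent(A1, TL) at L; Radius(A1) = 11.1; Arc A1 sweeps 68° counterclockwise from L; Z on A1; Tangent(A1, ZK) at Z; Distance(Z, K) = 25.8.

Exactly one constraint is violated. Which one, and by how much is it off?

Distance(Z, K) = 25.8 — off by 5.10.

T = (0.00, 0.00) ✓; T.y = 0.00, L.y = 0.00 ✓; |TL| = 49.60 ✓; ∠(FL, LT) = 90.00° ✓; |FL| = 11.10 ✓; bearing(F→Z) − bearing(F→L) = 68.00° ✓; |FZ| = 11.10 ✓; ∠(FZ, ZK) = 90.00° ✓; |ZK| = 30.90 ✗.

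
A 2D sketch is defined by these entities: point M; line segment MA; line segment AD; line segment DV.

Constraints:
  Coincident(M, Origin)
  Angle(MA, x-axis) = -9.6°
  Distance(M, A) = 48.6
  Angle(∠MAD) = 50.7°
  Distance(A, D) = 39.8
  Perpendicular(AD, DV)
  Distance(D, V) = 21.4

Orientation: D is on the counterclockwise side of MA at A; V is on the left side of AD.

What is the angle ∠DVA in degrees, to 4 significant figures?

61.73°

M is at the origin; MA runs at -9.6° with length 48.6, so A = 48.6·(cos -9.6°, sin -9.6°) = (47.92, -8.105). ∠MAD = 50.7°, so AD runs at -9.6° + (180° − 50.7°) = 119.7° from the x-axis; with |AD| = 39.8, D = A + 39.8·(cos 119.7°, sin 119.7°) = (28.20, 26.47). AD is perpendicular to DV; with |DV| = 21.4 on the left of AD, V = D + 21.4·(-0.8686, -0.4955) = (9.611, 15.86). Then cos ∠DVA = VD·VA / (|VD||VA|), giving 61.73°.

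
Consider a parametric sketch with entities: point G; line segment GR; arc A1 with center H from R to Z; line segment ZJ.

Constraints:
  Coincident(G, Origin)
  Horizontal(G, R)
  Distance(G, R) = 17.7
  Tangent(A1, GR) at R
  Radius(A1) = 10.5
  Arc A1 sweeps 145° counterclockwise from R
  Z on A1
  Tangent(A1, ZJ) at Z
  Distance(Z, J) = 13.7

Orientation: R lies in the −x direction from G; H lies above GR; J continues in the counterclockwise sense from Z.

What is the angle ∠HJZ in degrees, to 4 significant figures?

37.47°

G is at the origin; G and R share the same y with |GR| = 17.7 and R on the −x side, so R = (-17.70, 0.000). Tangency of A1 to GR means the radius HR is perpendicular to GR, so H = R + (0, 10.5) = (-17.70, 10.50). On A1, R sits at bearing -90° from H; a 145° counterclockwise sweep puts Z at bearing 55°, so Z = H + 10.5·(cos 55°, sin 55°) = (-11.68, 19.10). A1 meets ZJ tangentially, so HZ is at right angles to ZJ, so ZJ runs along (−sin 55°, cos 55°); with |ZJ| = 13.7, J = (-22.90, 26.96). Then cos ∠HJZ = JH·JZ / (|JH||JZ|), giving 37.47°.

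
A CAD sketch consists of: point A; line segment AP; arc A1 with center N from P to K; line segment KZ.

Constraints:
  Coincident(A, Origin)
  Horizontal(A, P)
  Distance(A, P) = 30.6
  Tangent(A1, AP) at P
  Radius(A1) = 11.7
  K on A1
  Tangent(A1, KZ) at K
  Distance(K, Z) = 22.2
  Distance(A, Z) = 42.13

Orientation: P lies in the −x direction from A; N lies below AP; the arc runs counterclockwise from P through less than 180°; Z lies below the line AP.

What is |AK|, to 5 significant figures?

43.627

Checks: |NK| = 11.70 ✓; ∠(NK, KZ) = 90.00° ✓; |KZ| = 22.20 ✓; |AZ| = 42.13 ✓.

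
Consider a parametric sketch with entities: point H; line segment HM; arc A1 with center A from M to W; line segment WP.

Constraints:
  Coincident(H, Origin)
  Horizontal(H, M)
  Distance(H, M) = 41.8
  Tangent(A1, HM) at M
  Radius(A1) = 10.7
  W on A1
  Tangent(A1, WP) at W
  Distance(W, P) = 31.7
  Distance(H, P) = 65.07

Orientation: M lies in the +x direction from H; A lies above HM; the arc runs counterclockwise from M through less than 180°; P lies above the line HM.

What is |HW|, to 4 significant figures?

53.78

H is at the origin; HM is horizontal with |HM| = 41.8 and M on the +x side, so M = (41.80, 0.000). The tangent condition forces AM to be normal to HM, so A = M + (0, 10.7) = (41.80, 10.70). Since AW ⟂ WP (tangency), |AP| = √(10.7² + 31.7²) = 33.46 regardless of where W sits on A1. So P lies on both circle(H, 65.07) and circle(A, 33.46); the above-HM intersection is P = (48.39, 43.50). W is the foot of the tangent from P: W = (52.41, 12.06).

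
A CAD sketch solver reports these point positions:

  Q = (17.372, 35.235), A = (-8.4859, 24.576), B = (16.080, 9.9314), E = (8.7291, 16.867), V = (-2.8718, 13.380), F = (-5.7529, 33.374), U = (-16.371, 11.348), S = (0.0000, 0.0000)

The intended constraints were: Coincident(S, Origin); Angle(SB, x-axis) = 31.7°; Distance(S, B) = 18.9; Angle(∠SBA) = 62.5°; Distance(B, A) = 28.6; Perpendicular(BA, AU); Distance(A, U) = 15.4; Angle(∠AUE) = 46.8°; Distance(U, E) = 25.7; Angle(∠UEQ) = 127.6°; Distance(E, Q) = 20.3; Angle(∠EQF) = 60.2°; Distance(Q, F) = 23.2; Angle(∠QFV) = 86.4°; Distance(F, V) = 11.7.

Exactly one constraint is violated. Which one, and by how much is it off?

Distance(F, V) = 11.7 — off by 8.50.

S = (0.00, 0.00) ✓; SB at 31.70° ✓; |SB| = 18.90 ✓; ∠SBA = 62.50° ✓; |BA| = 28.60 ✓; ∠(BA, AU) = 90.00° ✓; |AU| = 15.40 ✓; ∠AUE = 46.80° ✓; |UE| = 25.70 ✓; ∠UEQ = 127.6° ✓; |EQ| = 20.30 ✓; ∠EQF = 60.20° ✓; |QF| = 23.20 ✓; ∠QFV = 86.40° ✓; |FV| = 20.20 ✗.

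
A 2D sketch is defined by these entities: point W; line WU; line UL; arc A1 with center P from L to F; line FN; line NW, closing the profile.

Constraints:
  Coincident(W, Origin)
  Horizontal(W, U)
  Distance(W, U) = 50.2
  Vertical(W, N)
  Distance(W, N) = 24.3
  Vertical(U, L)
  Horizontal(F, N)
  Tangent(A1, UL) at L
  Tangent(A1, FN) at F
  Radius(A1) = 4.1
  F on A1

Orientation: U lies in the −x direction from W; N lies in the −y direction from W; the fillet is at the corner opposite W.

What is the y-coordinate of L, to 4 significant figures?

-20.20

W is at the origin; WU is horizontal with |WU| = 50.2 and U on the −x side, so U = (-50.20, 0.000). WN is vertical with |WN| = 24.3 and N on the −y side, so N = (0.000, -24.30). The virtual corner opposite W is at (-50.20, -24.30). Tangency of A1 to UL means the radius PL is perpendicular to UL and since A1 is tangent to FN there, PF ⟂ FN, with radius 4.1, so the center P sits 4.1 in from both sides at P = (-46.10, -20.20). That places the tangent points at L = (-50.20, -20.20) on UL and F = (-46.10, -24.30) on FN. So L.y = -20.20.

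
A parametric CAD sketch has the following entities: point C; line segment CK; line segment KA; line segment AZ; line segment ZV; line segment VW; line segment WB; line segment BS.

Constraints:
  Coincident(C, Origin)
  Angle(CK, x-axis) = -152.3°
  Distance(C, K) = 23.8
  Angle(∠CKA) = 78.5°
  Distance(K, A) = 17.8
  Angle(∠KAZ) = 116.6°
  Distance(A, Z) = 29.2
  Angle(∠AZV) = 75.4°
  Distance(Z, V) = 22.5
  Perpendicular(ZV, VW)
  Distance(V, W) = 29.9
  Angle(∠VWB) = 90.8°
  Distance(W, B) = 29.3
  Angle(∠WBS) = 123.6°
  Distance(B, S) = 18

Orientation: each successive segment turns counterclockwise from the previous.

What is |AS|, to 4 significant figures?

27.49

C is at the origin; CK runs at -152.3° with length 23.8, so K = (-21.07, -11.06). ∠CKA = 78.5° gives KA at -50.80° from the x-axis; with |KA| = 17.8, A = (-9.822, -24.86). ∠KAZ = 116.6° gives AZ at 12.60° from the x-axis; with |AZ| = 29.2, Z = (18.67, -18.49). ∠AZV = 75.4° gives ZV at 117.2° from the x-axis; with |ZV| = 22.5, V = (8.390, 1.524). ZV is perpendicular to VW, so VW runs at -152.8°; with |VW| = 29.9, W = (-18.20, -12.14). ∠VWB = 90.8° gives WB at -63.60° from the x-axis; with |WB| = 29.3, B = (-5.176, -38.39). ∠WBS = 123.6° gives BS at -7.200° from the x-axis; with |BS| = 18.0, S = (12.68, -40.64). Then |AS| = |S − A| = 27.49.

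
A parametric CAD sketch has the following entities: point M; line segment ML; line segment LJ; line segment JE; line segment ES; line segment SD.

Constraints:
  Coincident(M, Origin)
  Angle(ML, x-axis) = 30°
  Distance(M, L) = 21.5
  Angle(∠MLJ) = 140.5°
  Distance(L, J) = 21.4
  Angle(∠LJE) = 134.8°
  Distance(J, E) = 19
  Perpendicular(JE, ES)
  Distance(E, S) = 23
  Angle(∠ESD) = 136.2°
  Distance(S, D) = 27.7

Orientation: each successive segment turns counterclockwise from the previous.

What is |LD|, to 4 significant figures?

31.55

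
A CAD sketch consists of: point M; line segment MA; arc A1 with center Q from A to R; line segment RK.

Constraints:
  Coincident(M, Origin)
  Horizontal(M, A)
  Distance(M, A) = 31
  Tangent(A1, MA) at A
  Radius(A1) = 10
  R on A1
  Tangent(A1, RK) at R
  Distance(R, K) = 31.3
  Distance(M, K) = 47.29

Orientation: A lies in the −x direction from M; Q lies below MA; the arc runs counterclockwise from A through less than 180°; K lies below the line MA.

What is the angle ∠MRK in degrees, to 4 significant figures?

78.39°

Checks: |QA| = 10.00 ✓; |QR| = 10.00 ✓; ∠(QR, RK) = 90.00° ✓; |RK| = 31.30 ✓; |MK| = 47.29 ✓.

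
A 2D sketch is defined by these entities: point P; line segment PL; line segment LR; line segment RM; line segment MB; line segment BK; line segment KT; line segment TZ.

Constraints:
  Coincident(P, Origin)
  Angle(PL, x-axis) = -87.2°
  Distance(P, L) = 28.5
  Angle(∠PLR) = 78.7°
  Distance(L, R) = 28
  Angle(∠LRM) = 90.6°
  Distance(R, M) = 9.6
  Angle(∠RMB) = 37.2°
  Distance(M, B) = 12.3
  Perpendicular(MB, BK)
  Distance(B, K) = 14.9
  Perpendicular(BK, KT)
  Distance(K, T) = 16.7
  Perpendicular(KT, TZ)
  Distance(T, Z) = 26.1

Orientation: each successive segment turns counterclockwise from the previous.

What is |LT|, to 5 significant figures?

42.753

P is at the origin; PL runs at -87.2° with length 28.5, so L = (1.3922, -28.466). ∠PLR = 78.7° gives LR at 14.100° from the x-axis; with |LR| = 28.0, R = (28.549, -21.645). ∠LRM = 90.6° gives RM at 103.50° from the x-axis; with |RM| = 9.6, M = (26.308, -12.310). ∠RMB = 37.2° gives MB at -113.70° from the x-axis; with |MB| = 12.3, B = (21.364, -23.573). The perpendicularity gives BK at right angles to MB, so BK runs at -23.700°; with |BK| = 14.9, K = (35.007, -29.562). BK is perpendicular to KT, so KT runs at 66.300°; with |KT| = 16.7, T = (41.720, -14.270). Then |LT| = |T − L| = 42.753.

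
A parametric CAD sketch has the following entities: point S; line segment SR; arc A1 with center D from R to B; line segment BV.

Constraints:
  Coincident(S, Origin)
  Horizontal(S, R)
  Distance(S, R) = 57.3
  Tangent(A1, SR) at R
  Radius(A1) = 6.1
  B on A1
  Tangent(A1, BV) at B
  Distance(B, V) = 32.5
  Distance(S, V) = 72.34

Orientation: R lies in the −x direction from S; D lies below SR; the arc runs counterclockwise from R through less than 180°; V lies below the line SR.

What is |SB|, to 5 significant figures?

63.721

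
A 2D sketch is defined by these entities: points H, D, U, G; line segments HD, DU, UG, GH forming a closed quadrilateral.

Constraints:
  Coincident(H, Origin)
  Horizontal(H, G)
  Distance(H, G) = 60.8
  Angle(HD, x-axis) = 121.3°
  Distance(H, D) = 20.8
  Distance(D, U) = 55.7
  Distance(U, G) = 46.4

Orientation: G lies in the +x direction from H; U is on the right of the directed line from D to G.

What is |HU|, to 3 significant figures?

35.1

H is at the origin; H and G share the same y with |HG| = 60.8 and G in +x, so G = (60.8, 0). HD runs at 121.3° with |HD| = 20.8, so D = (-10.8, 17.8). U is determined by |DU| = 55.7 and |UG| = 46.4 together: it lies at the intersection of circle(D, 55.7) and circle(G, 46.4). With |DG| = 73.8, the foot of the radical line on DG is 43.3 from D and the perpendicular offset is √(55.7² − 43.3²) = 35.0. Taking the right-of-DG solution: U = (22.8, -26.6).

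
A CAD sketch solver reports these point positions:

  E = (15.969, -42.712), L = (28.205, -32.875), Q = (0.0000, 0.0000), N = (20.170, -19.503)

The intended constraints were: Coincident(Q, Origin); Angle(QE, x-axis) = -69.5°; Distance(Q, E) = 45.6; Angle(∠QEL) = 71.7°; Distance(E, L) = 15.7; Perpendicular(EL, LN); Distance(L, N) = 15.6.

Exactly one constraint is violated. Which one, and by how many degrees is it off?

Perpendicular(EL, LN) — off by 7.80°.

Q = (0.00, 0.00) ✓; QE at -69.50° ✓; |QE| = 45.60 ✓; ∠QEL = 71.70° ✓; |EL| = 15.70 ✓; ∠(EL, LN) = 82.20° ✗; |LN| = 15.60 ✓.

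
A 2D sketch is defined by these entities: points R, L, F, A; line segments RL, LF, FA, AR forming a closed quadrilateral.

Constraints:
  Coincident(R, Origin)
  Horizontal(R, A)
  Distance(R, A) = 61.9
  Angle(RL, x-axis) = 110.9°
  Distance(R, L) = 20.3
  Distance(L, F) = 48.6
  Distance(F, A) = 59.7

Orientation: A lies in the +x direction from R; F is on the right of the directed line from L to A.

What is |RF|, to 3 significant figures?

28.3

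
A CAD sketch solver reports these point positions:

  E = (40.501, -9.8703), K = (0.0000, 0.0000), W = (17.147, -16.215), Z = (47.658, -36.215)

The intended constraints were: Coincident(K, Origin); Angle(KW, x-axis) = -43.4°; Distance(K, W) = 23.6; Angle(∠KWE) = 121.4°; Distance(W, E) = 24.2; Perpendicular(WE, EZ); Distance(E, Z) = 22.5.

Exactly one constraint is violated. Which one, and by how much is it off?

Distance(E, Z) = 22.5 — off by 4.80.

K = (0.00, 0.00) ✓; KW at -43.40° ✓; |KW| = 23.60 ✓; ∠KWE = 121.4° ✓; |WE| = 24.20 ✓; ∠(WE, EZ) = 90.00° ✓; |EZ| = 27.30 ✗.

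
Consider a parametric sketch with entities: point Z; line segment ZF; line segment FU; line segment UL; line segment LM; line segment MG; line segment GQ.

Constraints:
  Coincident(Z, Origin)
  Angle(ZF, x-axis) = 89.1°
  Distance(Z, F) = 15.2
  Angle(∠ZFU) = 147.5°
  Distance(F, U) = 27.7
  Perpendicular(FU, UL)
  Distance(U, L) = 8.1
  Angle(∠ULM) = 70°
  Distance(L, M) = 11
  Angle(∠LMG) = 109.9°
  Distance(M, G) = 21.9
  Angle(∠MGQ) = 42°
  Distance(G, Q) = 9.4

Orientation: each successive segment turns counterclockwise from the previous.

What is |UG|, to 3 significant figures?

20.4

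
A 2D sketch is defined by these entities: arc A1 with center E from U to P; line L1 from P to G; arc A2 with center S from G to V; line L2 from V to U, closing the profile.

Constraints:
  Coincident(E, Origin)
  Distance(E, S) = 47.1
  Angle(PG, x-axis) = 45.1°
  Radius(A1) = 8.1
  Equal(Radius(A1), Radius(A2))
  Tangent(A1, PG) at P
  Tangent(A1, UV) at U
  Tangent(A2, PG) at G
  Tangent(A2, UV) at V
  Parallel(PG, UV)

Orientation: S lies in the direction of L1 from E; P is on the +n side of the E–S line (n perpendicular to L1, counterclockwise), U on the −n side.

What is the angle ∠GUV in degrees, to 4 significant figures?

18.98°

The slot axis is L1's direction at 45.1°, so u = (cos 45.1°, sin 45.1°) = (0.7059, 0.7083) and n = (−sin 45.1°, cos 45.1°) = (-0.7083, 0.7059). E is at the origin and S lies 47.1 along u from E, so S = 47.1·u = (33.25, 33.36). Tangency of A1 to both parallel lines with radius 8.1 puts P and U at E ± 8.1·n: P = (-5.738, 5.718), U = (5.738, -5.718). Equal radii place G and V the same way about S: G = S + 8.1·n = (27.51, 39.08), V = S − 8.1·n = (38.98, 27.65). Then cos ∠GUV = UG·UV / (|UG||UV|), giving 18.98°.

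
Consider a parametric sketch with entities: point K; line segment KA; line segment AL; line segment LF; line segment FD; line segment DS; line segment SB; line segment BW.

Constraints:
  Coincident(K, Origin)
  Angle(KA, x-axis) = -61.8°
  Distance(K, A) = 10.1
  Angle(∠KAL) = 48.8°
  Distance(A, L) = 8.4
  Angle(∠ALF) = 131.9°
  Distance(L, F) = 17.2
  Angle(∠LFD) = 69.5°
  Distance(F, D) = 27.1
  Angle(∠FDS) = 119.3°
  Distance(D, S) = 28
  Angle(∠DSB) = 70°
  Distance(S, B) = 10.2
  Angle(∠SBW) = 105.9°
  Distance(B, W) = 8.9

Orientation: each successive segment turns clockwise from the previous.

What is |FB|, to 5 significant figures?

40.301

∠FDS = 119.3° gives DS at -52.300° from the x-axis; with |DS| = 28.0, S = (32.208, -10.149). ∠DSB = 70.0° gives SB at -162.30° from the x-axis; with |SB| = 10.2, B = (22.490, -13.250). Then |FB| = |B − F| = 40.301.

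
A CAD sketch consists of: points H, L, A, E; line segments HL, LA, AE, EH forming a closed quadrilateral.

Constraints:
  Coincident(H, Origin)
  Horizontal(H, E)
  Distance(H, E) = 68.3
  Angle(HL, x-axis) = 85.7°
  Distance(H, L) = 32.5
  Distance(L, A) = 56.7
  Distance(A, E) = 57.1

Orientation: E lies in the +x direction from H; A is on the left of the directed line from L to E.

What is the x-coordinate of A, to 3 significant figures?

54.3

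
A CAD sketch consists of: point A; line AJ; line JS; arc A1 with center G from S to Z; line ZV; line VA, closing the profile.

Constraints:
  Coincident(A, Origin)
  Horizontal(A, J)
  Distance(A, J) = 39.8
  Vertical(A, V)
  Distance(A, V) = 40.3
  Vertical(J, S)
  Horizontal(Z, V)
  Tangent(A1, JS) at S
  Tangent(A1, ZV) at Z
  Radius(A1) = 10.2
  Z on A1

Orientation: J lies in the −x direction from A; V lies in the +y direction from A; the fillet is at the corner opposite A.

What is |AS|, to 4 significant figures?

49.90

A is at the origin; A and J share the same y with |AJ| = 39.8 and J on the −x side, so J = (-39.80, 0.000). AV is vertical with |AV| = 40.3 and V on the +y side, so V = (0.000, 40.30). The virtual corner opposite A is at (-39.80, 40.30). A1 meets JS tangentially, so GS is at right angles to JS and A1 meets ZV tangentially, so GZ is at right angles to ZV, with radius 10.2, so the center G sits 10.2 in from both sides at G = (-29.60, 30.10). That places the tangent points at S = (-39.80, 30.10) on JS and Z = (-29.60, 40.30) on ZV. Then |AS| = |S − A| = 49.90.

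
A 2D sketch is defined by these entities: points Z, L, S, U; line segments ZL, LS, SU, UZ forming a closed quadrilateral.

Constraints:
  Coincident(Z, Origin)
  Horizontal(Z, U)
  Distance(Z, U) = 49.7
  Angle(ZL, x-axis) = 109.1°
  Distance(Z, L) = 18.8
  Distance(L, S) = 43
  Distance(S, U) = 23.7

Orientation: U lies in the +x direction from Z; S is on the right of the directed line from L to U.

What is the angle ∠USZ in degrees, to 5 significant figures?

140.70°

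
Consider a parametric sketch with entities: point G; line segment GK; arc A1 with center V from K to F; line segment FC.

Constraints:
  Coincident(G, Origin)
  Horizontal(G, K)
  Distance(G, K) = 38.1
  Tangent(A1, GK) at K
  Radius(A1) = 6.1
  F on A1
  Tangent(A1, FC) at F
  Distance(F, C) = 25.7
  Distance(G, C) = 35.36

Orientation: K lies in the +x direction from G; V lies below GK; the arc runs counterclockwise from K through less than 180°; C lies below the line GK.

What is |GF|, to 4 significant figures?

32.70

Checks: G = (0.00, 0.00) ✓; |VF| = 6.100 ✓; ∠(VF, FC) = 90.00° ✓; |FC| = 25.70 ✓; |GC| = 35.36 ✓.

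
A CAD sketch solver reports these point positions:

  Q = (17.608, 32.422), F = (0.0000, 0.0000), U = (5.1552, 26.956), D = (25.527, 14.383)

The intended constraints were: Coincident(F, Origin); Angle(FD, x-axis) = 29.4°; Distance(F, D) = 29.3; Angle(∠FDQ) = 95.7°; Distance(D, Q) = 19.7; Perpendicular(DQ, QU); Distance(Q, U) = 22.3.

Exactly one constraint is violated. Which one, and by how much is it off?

Distance(Q, U) = 22.3 — off by 8.70.

F = (0.00, 0.00) ✓; FD at 29.40° ✓; |FD| = 29.30 ✓; ∠FDQ = 95.70° ✓; |DQ| = 19.70 ✓; ∠(DQ, QU) = 90.00° ✓; |QU| = 13.60 ✗.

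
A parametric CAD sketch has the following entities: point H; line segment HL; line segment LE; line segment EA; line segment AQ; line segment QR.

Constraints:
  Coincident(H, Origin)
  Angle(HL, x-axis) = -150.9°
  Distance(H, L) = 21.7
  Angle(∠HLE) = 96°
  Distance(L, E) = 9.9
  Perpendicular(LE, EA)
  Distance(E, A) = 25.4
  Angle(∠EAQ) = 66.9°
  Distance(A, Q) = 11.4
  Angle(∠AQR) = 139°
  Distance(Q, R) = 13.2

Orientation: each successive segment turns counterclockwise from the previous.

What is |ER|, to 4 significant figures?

18.60

H is at the origin; HL runs at -150.9° with length 21.7, so L = (-18.96, -10.55). ∠HLE = 96.0° gives LE at -66.90° from the x-axis; with |LE| = 9.9, E = (-15.08, -19.66). LE ⟂ EA, so EA runs at 23.10°; with |EA| = 25.4, A = (8.287, -9.694). ∠EAQ = 66.9° gives AQ at 136.2° from the x-axis; with |AQ| = 11.4, Q = (0.05868, -1.804). ∠AQR = 139.0° gives QR at 177.2° from the x-axis; with |QR| = 13.2, R = (-13.13, -1.159). Then |ER| = |R − E| = 18.60.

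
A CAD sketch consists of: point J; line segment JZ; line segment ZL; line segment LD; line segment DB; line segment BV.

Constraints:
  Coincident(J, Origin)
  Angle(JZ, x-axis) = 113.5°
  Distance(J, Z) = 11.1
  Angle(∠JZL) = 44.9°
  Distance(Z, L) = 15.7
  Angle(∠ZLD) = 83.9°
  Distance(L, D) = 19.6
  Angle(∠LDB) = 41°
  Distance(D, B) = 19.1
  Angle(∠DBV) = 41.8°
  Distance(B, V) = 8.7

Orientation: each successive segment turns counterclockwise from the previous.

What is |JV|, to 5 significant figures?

3.8580

∠LDB = 41.0° gives DB at 123.70° from the x-axis; with |DB| = 19.1, B = (-1.8469, 6.2802). ∠DBV = 41.8° gives BV at -98.100° from the x-axis; with |BV| = 8.7, V = (-3.0727, -2.3330). Then |JV| = |V − J| = 3.8580.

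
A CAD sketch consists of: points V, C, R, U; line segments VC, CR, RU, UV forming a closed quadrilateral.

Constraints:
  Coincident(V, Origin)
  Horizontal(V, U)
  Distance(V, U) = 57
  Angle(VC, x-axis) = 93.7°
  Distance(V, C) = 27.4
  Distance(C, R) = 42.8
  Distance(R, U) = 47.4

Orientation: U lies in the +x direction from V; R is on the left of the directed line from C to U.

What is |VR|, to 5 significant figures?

57.616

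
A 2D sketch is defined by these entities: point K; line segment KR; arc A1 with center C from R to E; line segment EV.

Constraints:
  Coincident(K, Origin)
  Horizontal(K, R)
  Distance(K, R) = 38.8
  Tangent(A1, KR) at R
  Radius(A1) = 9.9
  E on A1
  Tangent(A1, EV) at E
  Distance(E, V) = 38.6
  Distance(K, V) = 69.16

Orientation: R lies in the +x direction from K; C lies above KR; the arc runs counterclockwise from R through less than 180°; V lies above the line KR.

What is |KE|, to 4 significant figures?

49.65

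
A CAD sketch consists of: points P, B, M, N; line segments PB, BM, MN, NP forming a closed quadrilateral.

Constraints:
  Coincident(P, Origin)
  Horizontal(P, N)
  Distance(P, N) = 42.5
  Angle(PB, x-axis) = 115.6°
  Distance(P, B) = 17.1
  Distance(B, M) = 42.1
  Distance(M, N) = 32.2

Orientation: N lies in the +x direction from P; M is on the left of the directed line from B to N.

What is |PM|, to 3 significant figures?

44.1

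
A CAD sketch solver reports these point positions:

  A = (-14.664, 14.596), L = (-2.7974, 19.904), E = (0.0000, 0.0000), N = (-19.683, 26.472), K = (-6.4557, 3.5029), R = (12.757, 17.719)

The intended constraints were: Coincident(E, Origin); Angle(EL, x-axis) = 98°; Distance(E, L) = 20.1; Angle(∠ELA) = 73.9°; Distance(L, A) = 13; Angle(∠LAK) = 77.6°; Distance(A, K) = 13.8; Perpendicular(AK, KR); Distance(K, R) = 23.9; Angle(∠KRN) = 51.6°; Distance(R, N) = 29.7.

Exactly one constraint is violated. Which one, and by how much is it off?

Distance(R, N) = 29.7 — off by 3.90.

E = (0.00, 0.00) ✓; EL at 98.00° ✓; |EL| = 20.10 ✓; ∠ELA = 73.90° ✓; |LA| = 13.00 ✓; ∠LAK = 77.60° ✓; |AK| = 13.80 ✓; ∠(AK, KR) = 90.00° ✓; |KR| = 23.90 ✓; ∠KRN = 51.60° ✓; |RN| = 33.60 ✗.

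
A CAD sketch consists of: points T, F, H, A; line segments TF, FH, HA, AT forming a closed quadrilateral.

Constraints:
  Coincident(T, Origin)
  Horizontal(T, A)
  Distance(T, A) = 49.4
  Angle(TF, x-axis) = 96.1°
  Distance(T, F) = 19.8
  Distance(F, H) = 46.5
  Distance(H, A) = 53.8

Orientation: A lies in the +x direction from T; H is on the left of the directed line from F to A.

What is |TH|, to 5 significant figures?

60.354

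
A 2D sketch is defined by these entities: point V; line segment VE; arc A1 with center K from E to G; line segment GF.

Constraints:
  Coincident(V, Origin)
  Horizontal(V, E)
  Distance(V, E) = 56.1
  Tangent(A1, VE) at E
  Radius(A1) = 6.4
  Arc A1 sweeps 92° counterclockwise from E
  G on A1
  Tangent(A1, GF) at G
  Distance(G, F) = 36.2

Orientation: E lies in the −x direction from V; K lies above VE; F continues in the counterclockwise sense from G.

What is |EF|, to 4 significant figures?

43.11

V is at the origin; VE is horizontal with |VE| = 56.1 and E on the −x side, so E = (-56.10, 0.000). Since A1 is tangent to VE there, KE ⟂ VE, so K = E + (0, 6.4) = (-56.10, 6.400). On A1, E sits at bearing -90° from K; a 92° counterclockwise sweep puts G at bearing 2°, so G = K + 6.4·(cos 2°, sin 2°) = (-49.70, 6.623). Tangency of A1 to GF means the radius KG is perpendicular to GF, so GF runs along (−sin 2°, cos 2°); with |GF| = 36.2, F = (-50.97, 42.80). Then |EF| = |F − E| = 43.11.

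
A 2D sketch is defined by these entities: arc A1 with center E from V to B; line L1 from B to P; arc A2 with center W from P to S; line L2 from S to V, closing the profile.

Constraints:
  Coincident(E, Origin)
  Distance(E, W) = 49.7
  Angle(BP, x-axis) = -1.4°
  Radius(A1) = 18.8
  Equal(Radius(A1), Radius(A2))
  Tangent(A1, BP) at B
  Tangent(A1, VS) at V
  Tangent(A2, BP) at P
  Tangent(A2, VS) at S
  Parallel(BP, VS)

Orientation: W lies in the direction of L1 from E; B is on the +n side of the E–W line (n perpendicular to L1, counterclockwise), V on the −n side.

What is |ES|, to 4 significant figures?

53.14

Tangency of A1 to both parallel lines with radius 18.8 puts B and V at E ± 18.8·n: B = (0.4593, 18.79), V = (-0.4593, -18.79). Equal radii place P and S the same way about W: P = W + 18.8·n = (50.14, 17.58), S = W − 18.8·n = (49.23, -20.01). Then |ES| = |S − E| = 53.14.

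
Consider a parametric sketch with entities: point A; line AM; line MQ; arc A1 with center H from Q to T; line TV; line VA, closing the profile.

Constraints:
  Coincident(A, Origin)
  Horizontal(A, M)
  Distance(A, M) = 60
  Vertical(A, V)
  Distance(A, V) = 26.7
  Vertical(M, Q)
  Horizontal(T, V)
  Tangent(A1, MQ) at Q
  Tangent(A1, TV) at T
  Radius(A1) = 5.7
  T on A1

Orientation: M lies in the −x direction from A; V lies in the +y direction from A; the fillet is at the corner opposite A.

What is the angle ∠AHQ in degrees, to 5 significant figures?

158.86°

A is at the origin; A and M share the same y with |AM| = 60.0 and M on the −x side, so M = (-60.000, 0.0000). A and V share the same x with |AV| = 26.7 and V on the +y side, so V = (0.0000, 26.700). The virtual corner opposite A is at (-60.000, 26.700). Since A1 is tangent to MQ there, HQ ⟂ MQ and A1 meets TV tangentially, so HT is at right angles to TV, with radius 5.7, so the center H sits 5.7 in from both sides at H = (-54.300, 21.000). That places the tangent points at Q = (-60.000, 21.000) on MQ and T = (-54.300, 26.700) on TV. Then cos ∠AHQ = HA·HQ / (|HA||HQ|), giving 158.86°.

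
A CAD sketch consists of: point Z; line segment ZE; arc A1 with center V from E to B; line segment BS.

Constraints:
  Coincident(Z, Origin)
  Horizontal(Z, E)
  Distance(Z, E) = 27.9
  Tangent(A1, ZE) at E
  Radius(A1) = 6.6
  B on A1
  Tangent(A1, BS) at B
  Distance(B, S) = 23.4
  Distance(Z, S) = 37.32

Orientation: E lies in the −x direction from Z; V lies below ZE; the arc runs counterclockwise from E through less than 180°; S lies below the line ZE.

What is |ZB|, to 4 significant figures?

35.05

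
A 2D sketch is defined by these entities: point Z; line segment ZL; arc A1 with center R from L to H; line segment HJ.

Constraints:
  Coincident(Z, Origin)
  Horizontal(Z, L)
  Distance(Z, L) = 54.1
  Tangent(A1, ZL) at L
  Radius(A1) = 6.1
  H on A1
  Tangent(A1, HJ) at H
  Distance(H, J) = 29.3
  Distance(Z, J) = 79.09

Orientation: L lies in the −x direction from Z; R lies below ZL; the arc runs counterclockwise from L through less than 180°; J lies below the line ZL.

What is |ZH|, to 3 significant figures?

59.5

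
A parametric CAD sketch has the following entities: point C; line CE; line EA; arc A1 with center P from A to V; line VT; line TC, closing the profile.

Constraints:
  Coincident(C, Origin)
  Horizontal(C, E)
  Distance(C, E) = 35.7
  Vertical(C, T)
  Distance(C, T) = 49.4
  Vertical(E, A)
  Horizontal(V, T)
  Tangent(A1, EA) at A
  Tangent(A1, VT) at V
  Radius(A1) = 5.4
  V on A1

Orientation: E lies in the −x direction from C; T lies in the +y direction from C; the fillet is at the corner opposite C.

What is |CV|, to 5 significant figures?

57.952

C is at the origin; C and E share the same y with |CE| = 35.7 and E on the −x side, so E = (-35.700, 0.0000). C and T share the same x with |CT| = 49.4 and T on the +y side, so T = (0.0000, 49.400). The virtual corner opposite C is at (-35.700, 49.400). Tangency of A1 to EA means the radius PA is perpendicular to EA and tangency of A1 to VT means the radius PV is perpendicular to VT, with radius 5.4, so the center P sits 5.4 in from both sides at P = (-30.300, 44.000). That places the tangent points at A = (-35.700, 44.000) on EA and V = (-30.300, 49.400) on VT. Then |CV| = |V − C| = 57.952.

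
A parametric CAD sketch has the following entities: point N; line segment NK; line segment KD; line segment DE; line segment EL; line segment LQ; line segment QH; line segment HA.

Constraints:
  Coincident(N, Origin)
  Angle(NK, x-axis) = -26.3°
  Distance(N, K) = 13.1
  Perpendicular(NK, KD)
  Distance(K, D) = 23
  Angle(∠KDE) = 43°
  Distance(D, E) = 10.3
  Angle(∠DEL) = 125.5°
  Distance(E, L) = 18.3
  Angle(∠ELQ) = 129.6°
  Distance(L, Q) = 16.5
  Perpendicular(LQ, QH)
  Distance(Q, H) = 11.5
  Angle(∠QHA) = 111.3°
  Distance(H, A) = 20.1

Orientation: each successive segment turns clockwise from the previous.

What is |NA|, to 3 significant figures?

22.5

The perpendicularity gives QH at right angles to LQ, so QH runs at -88.2°; with |QH| = 11.5, H = (26.7, -13.1). ∠QHA = 111.3° gives HA at -157° from the x-axis; with |HA| = 20.1, A = (8.17, -21.0). Then |NA| = |A − N| = 22.5.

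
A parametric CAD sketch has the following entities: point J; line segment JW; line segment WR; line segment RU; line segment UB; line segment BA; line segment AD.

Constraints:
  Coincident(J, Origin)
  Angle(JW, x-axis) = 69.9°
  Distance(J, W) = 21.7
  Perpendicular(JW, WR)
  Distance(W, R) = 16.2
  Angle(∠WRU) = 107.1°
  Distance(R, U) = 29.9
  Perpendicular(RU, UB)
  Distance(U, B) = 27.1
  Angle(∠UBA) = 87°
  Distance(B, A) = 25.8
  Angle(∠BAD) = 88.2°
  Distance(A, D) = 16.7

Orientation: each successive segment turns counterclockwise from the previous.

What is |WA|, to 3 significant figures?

13.6

J is at the origin; JW runs at 69.9° with length 21.7, so W = (7.46, 20.4). The perpendicularity gives WR at right angles to JW, so WR runs at 160°; with |WR| = 16.2, R = (-7.76, 25.9). ∠WRU = 107.1° gives RU at -127° from the x-axis; with |RU| = 29.9, U = (-25.8, 2.13). RU ⟂ UB, so UB runs at -37.2°; with |UB| = 27.1, B = (-4.25, -14.3). ∠UBA = 87.0° gives BA at 55.8° from the x-axis; with |BA| = 25.8, A = (10.3, 7.08). Then |WA| = |A − W| = 13.6.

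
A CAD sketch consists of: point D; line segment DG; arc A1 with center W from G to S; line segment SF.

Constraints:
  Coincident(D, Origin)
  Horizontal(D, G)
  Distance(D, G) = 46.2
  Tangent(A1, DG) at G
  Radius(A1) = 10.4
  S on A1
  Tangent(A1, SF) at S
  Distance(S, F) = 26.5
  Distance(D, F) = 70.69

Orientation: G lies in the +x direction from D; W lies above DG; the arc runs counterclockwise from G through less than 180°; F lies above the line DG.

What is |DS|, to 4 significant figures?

56.97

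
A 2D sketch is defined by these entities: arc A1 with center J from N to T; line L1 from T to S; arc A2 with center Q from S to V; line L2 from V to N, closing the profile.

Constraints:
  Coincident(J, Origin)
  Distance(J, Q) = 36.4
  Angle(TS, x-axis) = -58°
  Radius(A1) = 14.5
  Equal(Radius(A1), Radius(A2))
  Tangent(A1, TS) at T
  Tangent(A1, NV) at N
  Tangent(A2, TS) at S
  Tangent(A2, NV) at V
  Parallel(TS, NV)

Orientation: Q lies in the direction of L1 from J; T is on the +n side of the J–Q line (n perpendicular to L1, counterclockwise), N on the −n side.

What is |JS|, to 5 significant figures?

39.182

The slot axis is L1's direction at -58.0°, so u = (cos -58.0°, sin -58.0°) = (0.52992, -0.84805) and n = (−sin -58.0°, cos -58.0°) = (0.84805, 0.52992). J is at the origin and Q lies 36.4 along u from J, so Q = 36.4·u = (19.289, -30.869). Tangency of A1 to both parallel lines with radius 14.5 puts T and N at J ± 14.5·n: T = (12.297, 7.6838), N = (-12.297, -7.6838). Equal radii place S and V the same way about Q: S = Q + 14.5·n = (31.586, -23.185), V = Q − 14.5·n = (6.9924, -38.553). Then |JS| = |S − J| = 39.182.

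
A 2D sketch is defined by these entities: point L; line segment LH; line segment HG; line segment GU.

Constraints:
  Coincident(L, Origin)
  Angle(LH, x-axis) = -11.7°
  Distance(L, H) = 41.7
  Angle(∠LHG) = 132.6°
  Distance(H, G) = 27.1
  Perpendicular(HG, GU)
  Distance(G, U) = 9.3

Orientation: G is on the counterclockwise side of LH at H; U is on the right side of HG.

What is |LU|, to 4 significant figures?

68.27

∠LHG = 132.6°, so HG runs at -11.7° + (180° − 132.6°) = 35.70° from the x-axis; with |HG| = 27.1, G = H + 27.1·(cos 35.70°, sin 35.70°) = (62.84, 7.358). HG ⟂ GU; with |GU| = 9.3 on the right of HG, U = G + 9.3·(0.5835, -0.8121) = (68.27, -0.1946). Then |LU| = |U − L| = 68.27.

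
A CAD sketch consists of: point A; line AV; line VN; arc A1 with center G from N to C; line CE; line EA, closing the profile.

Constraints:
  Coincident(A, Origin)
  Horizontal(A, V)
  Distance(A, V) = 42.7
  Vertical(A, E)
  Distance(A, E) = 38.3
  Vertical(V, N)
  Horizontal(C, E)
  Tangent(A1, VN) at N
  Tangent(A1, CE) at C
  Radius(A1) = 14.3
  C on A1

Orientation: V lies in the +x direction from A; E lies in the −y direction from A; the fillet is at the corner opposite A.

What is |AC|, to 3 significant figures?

47.7

The virtual corner opposite A is at (42.7, -38.3). Since A1 is tangent to VN there, GN ⟂ VN and A1 meets CE tangentially, so GC is at right angles to CE, with radius 14.3, so the center G sits 14.3 in from both sides at G = (28.4, -24.0). That places the tangent points at N = (42.7, -24.0) on VN and C = (28.4, -38.3) on CE. Then |AC| = |C − A| = 47.7.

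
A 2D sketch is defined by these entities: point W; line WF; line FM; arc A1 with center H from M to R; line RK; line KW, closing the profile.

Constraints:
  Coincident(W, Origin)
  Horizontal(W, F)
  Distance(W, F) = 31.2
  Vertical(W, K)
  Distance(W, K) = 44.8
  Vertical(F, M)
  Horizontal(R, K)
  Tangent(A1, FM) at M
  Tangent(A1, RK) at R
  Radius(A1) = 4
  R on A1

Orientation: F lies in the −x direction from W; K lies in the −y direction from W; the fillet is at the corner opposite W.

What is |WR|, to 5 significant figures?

52.411

The virtual corner opposite W is at (-31.200, -44.800). Tangency of A1 to FM means the radius HM is perpendicular to FM and since A1 is tangent to RK there, HR ⟂ RK, with radius 4.0, so the center H sits 4.0 in from both sides at H = (-27.200, -40.800). That places the tangent points at M = (-31.200, -40.800) on FM and R = (-27.200, -44.800) on RK. Then |WR| = |R − W| = 52.411.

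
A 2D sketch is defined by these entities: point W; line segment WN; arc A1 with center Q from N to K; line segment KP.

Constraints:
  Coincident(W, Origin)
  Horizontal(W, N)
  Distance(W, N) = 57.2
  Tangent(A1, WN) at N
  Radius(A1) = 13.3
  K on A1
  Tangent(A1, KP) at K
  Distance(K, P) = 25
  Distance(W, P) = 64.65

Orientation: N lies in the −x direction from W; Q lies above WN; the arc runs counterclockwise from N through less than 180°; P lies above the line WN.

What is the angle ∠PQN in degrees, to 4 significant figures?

165.7°

Checks: |QK| = 13.30 ✓; ∠(QK, KP) = 90.00° ✓; |KP| = 25.00 ✓; |WP| = 64.65 ✓.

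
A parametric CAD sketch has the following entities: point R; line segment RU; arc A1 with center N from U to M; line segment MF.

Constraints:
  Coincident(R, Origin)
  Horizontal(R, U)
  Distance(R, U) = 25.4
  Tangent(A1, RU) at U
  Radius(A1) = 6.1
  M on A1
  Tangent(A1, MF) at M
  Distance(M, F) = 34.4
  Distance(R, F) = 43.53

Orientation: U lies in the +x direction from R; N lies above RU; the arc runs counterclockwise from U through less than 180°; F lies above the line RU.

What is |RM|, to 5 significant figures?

32.142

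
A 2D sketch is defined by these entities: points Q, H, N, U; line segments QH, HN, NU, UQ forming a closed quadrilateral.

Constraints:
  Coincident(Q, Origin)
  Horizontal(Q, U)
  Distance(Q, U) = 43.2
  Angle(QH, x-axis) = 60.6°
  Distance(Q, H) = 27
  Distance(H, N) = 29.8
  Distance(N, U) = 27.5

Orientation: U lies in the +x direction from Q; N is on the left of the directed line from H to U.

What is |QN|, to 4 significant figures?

50.86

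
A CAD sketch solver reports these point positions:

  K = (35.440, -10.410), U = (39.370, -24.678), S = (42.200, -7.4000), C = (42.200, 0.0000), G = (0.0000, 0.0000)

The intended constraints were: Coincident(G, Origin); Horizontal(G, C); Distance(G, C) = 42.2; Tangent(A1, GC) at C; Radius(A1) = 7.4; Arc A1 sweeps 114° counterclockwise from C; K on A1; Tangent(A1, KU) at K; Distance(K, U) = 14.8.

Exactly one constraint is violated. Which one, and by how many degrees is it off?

Tangent(A1, KU) at K — off by 8.60°.

G = (0.00, 0.00) ✓; G.y = 0.00, C.y = 0.00 ✓; |GC| = 42.20 ✓; ∠(SC, CG) = 90.00° ✓; |SC| = 7.400 ✓; bearing(S→K) − bearing(S→C) = 114.0° ✓; |SK| = 7.400 ✓; ∠(SK, KU) = 98.60° ✗; |KU| = 14.80 ✓.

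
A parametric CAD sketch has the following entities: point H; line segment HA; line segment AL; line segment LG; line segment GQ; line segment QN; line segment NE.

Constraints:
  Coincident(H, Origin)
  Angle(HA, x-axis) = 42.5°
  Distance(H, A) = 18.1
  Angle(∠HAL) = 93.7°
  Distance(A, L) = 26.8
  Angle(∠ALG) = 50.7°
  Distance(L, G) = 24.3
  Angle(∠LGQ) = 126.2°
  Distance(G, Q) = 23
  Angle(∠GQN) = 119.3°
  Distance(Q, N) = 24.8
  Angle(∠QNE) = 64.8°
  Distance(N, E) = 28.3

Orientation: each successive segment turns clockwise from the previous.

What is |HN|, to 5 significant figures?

31.194

∠LGQ = 126.2° gives GQ at 133.10° from the x-axis; with |GQ| = 23.0, Q = (-7.1514, 7.5532). ∠GQN = 119.3° gives QN at 72.400° from the x-axis; with |QN| = 24.8, N = (0.34737, 31.192). Then |HN| = |N − H| = 31.194.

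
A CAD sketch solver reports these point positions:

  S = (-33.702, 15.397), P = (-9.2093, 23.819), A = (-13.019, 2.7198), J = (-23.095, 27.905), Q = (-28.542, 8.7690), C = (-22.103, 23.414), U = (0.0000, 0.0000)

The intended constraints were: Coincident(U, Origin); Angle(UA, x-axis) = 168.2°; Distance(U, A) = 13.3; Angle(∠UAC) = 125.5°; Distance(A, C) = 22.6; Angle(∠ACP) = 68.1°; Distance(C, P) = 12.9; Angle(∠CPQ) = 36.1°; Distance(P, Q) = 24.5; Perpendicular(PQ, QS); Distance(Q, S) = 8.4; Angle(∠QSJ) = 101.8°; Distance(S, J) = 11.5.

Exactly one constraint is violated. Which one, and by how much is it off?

Distance(S, J) = 11.5 — off by 4.90.

U = (0.00, 0.00) ✓; UA at 168.2° ✓; |UA| = 13.30 ✓; ∠UAC = 125.5° ✓; |AC| = 22.60 ✓; ∠ACP = 68.10° ✓; |CP| = 12.90 ✓; ∠CPQ = 36.10° ✓; |PQ| = 24.50 ✓; ∠(PQ, QS) = 90.00° ✓; |QS| = 8.400 ✓; ∠QSJ = 101.8° ✓; |SJ| = 16.40 ✗.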